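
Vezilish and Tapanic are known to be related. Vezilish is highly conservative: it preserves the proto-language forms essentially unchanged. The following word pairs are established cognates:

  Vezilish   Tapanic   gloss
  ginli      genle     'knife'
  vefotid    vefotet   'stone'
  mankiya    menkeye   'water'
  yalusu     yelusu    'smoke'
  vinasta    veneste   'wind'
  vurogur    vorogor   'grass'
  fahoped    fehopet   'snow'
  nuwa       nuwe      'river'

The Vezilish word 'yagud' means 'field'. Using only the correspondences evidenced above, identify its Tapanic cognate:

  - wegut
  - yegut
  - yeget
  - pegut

yegut

yalusu ~ yelusu, vinasta ~ veneste — Vezilish a corresponds to Tapanic e after a consonant, before a consonant other than r, m, n, p, b, f, v.
vefotid ~ vefotet, fahoped ~ fehopet — Vezilish d corresponds to Tapanic t word-finally.
Applying these to Vezilish 'yagud':
  yagud → yegud   (a→e after a consonant, before a consonant other than r, m, n, p, b, f, v)
  yegud → yegut   (d→t word-finally)
So the Tapanic cognate is 'yegut'.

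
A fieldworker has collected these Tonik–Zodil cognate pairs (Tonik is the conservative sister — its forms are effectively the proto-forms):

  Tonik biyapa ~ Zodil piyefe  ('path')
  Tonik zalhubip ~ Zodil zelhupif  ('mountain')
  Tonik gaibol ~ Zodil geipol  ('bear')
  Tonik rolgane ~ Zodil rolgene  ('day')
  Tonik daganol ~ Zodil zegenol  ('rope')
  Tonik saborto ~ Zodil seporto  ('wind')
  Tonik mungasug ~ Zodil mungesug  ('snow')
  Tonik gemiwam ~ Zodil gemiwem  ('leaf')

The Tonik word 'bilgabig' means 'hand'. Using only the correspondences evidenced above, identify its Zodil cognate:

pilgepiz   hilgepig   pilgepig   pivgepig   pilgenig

biyapa ~ piyefe — Tonik b corresponds to Zodil p word-initially before a front vowel.
saborto ~ seporto — Tonik a corresponds to Zodil e after a consonant, before a labial obstruent.
zalhubip ~ zelhupif — Tonik b corresponds to Zodil p between vowels (before a front vowel).
Applying these to Tonik 'bilgabig':
  bilgabig → pilgabig   (b→p word-initially before a front vowel)
  pilgabig → pilgebig   (a→e after a consonant, before a labial obstruent)
  pilgebig → pilgepig   (b→p between vowels (before a front vowel))
So the Zodil cognate is 'pilgepig'.

pilgepig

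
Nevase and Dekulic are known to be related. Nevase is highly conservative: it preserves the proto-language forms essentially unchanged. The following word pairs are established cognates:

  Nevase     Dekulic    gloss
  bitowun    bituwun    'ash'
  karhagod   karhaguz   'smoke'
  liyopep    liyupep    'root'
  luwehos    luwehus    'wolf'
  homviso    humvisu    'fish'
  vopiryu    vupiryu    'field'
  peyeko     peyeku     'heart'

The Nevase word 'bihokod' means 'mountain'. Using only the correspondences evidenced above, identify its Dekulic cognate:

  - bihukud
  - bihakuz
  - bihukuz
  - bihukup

bihukuz

bitowun ~ bituwun, karhagod ~ karhaguz — Nevase o corresponds to Dekulic u after a consonant, before a consonant other than r, m, n, p, b, f, v.
karhagod ~ karhaguz — Nevase d corresponds to Dekulic z word-finally.
Applying these to Nevase 'bihokod':
  bihokod → bihukod   (o→u after a consonant, before a consonant other than r, m, n, p, b, f, v)
  bihukod → bihukud   (o→u after a consonant, before a consonant other than r, m, n, p, b, f, v)
  bihukud → bihukuz   (d→z word-finally)
So the Dekulic cognate is 'bihukuz'.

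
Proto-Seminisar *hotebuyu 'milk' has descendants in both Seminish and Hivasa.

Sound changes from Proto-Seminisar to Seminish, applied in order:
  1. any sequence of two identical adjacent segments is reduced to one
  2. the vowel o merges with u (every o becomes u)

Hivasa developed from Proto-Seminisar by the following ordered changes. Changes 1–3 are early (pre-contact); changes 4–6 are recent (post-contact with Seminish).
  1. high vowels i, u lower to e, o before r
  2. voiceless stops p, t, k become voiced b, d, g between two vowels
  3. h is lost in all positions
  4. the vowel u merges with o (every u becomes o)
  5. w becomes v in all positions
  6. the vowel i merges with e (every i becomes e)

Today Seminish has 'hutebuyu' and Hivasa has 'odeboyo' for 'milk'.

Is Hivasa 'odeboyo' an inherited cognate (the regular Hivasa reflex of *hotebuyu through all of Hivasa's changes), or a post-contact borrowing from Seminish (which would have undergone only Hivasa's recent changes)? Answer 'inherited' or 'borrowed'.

If inherited, *hotebuyu would pass through all of Hivasa's changes:
Hivasa: start from *hotebuyu.
  rule 1: no change — hotebuyu
  rule 2 (intervocalic voicing): hotebuyu → hodebuyu
  rule 3 (h-loss): hodebuyu → odebuyu
  rule 4 (vowel merger): odebuyu → odeboyo
  rule 5: no change — odeboyo
  rule 6: no change — odeboyo
  ⇒ Hivasa odeboyo
If borrowed from Seminish 'hutebuyu' after the early changes, it would undergo only the recent ones:
  rule 4 (vowel merger): hutebuyu → hoteboyo
  rule 5 (unconditioned shift): no change (hoteboyo)
  rule 6 (vowel merger): no change (hoteboyo)
  ⇒ as a loan: hoteboyo
Hivasa 'odeboyo' matches the inherited outcome exactly, so it is an inherited cognate, not a loan.

inherited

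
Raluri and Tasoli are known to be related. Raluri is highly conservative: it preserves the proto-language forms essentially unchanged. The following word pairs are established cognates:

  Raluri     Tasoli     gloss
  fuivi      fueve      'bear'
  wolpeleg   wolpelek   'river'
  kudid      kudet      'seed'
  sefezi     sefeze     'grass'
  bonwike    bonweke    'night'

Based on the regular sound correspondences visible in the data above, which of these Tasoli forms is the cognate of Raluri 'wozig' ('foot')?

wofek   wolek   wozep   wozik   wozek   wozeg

wozek

kudid ~ kudet, bonwike ~ bonweke — Raluri i corresponds to Tasoli e after a consonant, before a consonant other than r, m, n, p, b, f, v.
wolpeleg ~ wolpelek — Raluri g corresponds to Tasoli k word-finally.
Applying these to Raluri 'wozig':
  wozig → wozeg   (i→e after a consonant, before a consonant other than r, m, n, p, b, f, v)
  wozeg → wozek   (g→k word-finally)
So the Tasoli cognate is 'wozek'.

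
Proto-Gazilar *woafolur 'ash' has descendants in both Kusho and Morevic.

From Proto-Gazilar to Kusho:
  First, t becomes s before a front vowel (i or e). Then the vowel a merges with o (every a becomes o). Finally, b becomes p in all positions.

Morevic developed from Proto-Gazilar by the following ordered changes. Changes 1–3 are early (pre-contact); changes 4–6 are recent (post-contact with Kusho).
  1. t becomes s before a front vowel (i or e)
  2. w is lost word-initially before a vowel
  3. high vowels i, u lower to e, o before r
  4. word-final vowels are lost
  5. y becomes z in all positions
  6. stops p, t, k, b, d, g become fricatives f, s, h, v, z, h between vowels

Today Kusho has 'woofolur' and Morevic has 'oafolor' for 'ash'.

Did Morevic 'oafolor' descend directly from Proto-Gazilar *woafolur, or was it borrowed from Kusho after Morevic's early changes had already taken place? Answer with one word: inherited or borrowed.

If inherited, *woafolur would pass through all of Morevic's changes:
Morevic: *woafolur
  woafolur (rule 1 does not apply)
  woafolur → oafolur   [glide loss]
  oafolur → oafolor   [pre-rhotic lowering]
  oafolor (rule 4 does not apply)
  oafolor (rule 5 does not apply)
  oafolor (rule 6 does not apply)
  giving Morevic oafolor.
If borrowed from Kusho 'woofolur' after the early changes, it would undergo only the recent ones:
  rule 4 (apocope): no change (woofolur)
  rule 5 (unconditioned shift): no change (woofolur)
  rule 6 (intervocalic lenition): no change (woofolur)
  ⇒ as a loan: woofolur
Morevic 'oafolor' matches the inherited outcome exactly, so it is an inherited cognate, not a loan.

inherited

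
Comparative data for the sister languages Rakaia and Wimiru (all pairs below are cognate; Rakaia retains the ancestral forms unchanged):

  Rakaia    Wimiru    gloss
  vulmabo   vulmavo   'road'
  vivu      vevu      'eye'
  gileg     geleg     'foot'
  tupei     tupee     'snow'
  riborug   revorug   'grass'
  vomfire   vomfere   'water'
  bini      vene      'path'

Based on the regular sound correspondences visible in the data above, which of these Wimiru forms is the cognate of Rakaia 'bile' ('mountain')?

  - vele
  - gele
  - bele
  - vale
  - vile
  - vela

vele

bini ~ vene — Rakaia b corresponds to Wimiru v word-initially before a front vowel.
gileg ~ geleg — Rakaia i corresponds to Wimiru e after a consonant, before a consonant other than r, m, n, p, b, f, v.
Applying these to Rakaia 'bile':
  bile → vile   (b→v word-initially before a front vowel)
  vile → vele   (i→e after a consonant, before a consonant other than r, m, n, p, b, f, v)
So the Wimiru cognate is 'vele'.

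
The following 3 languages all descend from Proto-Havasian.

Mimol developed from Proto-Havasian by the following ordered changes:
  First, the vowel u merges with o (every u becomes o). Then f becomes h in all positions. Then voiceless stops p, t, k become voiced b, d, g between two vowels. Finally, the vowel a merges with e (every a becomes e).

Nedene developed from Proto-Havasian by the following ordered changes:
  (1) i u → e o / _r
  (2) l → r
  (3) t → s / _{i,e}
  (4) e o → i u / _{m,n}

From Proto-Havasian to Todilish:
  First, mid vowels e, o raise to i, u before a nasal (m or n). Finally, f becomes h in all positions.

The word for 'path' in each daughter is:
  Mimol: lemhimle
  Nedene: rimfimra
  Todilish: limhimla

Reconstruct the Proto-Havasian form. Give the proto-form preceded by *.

Position 7: Mimol has l, Nedene has r, Todilish has l. Mimol preserves l here (none of its changes turn any other segment into l), so the proto-segment is *l.
Position 8: Mimol has e, Nedene has a, Todilish has a. Nedene preserves a here (none of its changes turn any other segment into a), so the proto-segment is *a.
Position 2: Mimol has e, Nedene has i, Todilish has i. Taking the neighbouring segments as reconstructed: Mimol e could go back to *a or *e; Nedene i could go back to *e or *i; Todilish i could go back to *e or *i — the one source consistent with every daughter is *e.
Continuing position by position gives *lemfimla; check it forward:
Mimol: *lemfimla
  lemfimla (rule 1 does not apply)
  lemfimla → lemhimla   [unconditioned shift]
  lemhimla (rule 3 does not apply)
  lemhimla → lemhimle   [vowel merger]
  giving Mimol lemhimle.
Nedene: *lemfimla > remfimra > rimfimra  (by unconditioned shift, pre-nasal raising)
Todilish: *lemfimla
  lemfimla → limfimla   [pre-nasal raising]
  limfimla → limhimla   [unconditioned shift]
  giving Todilish limhimla.
*lemfimla is the unique common source.

*lemfimla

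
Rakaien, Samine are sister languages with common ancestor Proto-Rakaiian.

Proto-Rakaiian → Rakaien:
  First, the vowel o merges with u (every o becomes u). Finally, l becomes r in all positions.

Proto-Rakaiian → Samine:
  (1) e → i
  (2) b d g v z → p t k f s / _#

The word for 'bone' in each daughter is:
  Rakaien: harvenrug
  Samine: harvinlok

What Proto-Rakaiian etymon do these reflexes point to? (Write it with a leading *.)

*harvenlog

Position 8: Rakaien has u, Samine has o. Samine preserves o here (none of its changes turn any other segment into o), so the proto-segment is *o.
Position 5: Rakaien has e, Samine has i. Rakaien preserves e here (none of its changes turn any other segment into e), so the proto-segment is *e.
Position 9: Rakaien has g, Samine has k. Rakaien preserves g here (none of its changes turn any other segment into g), so the proto-segment is *g.
Continuing position by position gives *harvenlog; check it forward:
Rakaien: *harvenlog > harvenlug > harvenrug  (by vowel merger, unconditioned shift)
Samine: start from *harvenlog.
  rule 1 (vowel merger): harvenlog → harvinlog
  rule 2 (final devoicing): harvinlog → harvinlok
  ⇒ Samine harvinlok
Only *harvenlog yields all of Rakaien harvenrug, Samine harvinlok.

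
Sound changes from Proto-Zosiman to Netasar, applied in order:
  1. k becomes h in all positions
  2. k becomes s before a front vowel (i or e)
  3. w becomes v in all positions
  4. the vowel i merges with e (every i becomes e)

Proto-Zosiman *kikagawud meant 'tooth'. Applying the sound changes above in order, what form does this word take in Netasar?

Netasar: *kikagawud > hihagawud > hihagavud > hehagavud  (by unconditioned shift, unconditioned shift, vowel merger)

hehagavud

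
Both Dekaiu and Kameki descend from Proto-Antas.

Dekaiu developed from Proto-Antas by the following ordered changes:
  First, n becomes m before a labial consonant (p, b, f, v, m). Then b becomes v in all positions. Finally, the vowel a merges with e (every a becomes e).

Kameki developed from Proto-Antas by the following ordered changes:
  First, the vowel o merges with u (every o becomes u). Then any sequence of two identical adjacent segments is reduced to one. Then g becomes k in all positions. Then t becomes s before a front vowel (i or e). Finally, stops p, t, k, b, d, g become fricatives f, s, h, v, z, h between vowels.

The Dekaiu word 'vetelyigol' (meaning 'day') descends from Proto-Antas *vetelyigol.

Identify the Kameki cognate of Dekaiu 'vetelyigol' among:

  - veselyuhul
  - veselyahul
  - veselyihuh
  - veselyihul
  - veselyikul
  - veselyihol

Kameki: *vetelyigol
  vetelyigol → vetelyigul   [vowel merger]
  vetelyigul (rule 2 does not apply)
  vetelyigul → vetelyikul   [unconditioned shift]
  vetelyikul → veselyikul   [palatalisation]
  veselyikul → veselyihul   [intervocalic lenition]
  giving Kameki veselyihul.
The other candidates each miss or misapply at least one Kameki change.

veselyihul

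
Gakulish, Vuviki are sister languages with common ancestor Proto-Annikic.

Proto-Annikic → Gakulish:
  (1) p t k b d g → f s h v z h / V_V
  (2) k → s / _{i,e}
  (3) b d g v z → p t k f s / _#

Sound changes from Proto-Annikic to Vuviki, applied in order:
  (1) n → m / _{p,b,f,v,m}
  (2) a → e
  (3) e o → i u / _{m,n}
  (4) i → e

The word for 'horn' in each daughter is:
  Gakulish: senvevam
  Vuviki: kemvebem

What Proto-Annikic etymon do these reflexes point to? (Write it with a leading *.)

Position 3: Gakulish has n, Vuviki has m. Gakulish preserves n here (none of its changes turn any other segment into n), so the proto-segment is *n.
Position 7: Gakulish has a, Vuviki has e. Gakulish preserves a here (none of its changes turn any other segment into a), so the proto-segment is *a.
Verify the candidate proto-form against each daughter:
Gakulish: *kenvebam
  kenvebam → kenvevam   [intervocalic lenition]
  kenvevam → senvevam   [palatalisation]
  senvevam (rule 3 does not apply)
  giving Gakulish senvevam.
Vuviki: *kenvebam > kemvebam > kemvebem > kimvebim > kemvebem  (by nasal place assimilation, vowel merger, pre-nasal raising, vowel merger)
No other proto-form is consistent with every reflex, so the reconstruction is *kenvebam.

*kenvebam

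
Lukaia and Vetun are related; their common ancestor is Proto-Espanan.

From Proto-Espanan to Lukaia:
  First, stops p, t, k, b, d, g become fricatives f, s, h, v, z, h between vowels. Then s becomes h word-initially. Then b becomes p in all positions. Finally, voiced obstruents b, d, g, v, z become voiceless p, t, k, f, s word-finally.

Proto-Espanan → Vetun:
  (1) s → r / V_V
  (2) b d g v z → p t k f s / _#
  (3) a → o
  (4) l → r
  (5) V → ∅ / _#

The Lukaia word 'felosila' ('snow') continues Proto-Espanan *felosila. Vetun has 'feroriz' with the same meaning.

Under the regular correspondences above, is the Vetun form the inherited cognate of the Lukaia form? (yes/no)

Derive the expected Vetun reflex of *felosila:
Vetun: *felosila
  felosila → felorila   [rhotacism]
  felorila (rule 2 does not apply)
  felorila → felorilo   [vowel merger]
  felorilo → feroriro   [unconditioned shift]
  feroriro → ferorir   [apocope]
  giving Vetun ferorir.
The regular Vetun reflex would be 'ferorir', but the attested form is 'feroriz'. The correspondence is irregular, so they are not cognates (the Vetun form has a different source).

no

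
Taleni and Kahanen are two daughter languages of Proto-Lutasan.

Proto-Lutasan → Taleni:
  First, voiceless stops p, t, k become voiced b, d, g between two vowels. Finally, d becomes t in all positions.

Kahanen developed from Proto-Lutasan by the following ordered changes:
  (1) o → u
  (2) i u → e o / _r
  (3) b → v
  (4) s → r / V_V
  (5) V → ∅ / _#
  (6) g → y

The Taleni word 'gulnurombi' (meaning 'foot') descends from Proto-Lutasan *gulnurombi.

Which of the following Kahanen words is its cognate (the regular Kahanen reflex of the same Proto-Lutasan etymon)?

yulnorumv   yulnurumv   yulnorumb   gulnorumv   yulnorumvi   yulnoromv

yulnorumv

Kahanen: *gulnurombi > gulnurumbi > gulnorumbi > gulnorumvi > gulnorumv > yulnorumv  (by vowel merger, pre-rhotic lowering, unconditioned shift, apocope, unconditioned shift)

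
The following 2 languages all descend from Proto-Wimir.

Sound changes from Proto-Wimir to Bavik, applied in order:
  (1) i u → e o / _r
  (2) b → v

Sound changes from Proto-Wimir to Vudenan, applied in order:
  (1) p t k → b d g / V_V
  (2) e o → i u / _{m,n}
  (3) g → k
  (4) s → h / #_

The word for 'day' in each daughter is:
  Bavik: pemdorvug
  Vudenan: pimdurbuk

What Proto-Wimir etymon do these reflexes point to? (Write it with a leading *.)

Position 2: Bavik has e, Vudenan has i. Taking the neighbouring segments as reconstructed: Bavik e can only go back to *e; Vudenan i could go back to *e or *i — the one source consistent with every daughter is *e.
Position 7: Bavik has v, Vudenan has b. Taking the neighbouring segments as reconstructed: Bavik v could go back to *b or *v; Vudenan b can only go back to *b — the one source consistent with every daughter is *b.
Position 9: Bavik has g, Vudenan has k. Bavik preserves g here (none of its changes turn any other segment into g), so the proto-segment is *g.
Continuing position by position gives *pemdurbug; check it forward:
Bavik: *pemdurbug > pemdorbug > pemdorvug  (by pre-rhotic lowering, unconditioned shift)
Vudenan: start from *pemdurbug.
  rule 1: no change — pemdurbug
  rule 2 (pre-nasal raising): pemdurbug → pimdurbug
  rule 3 (unconditioned shift): pimdurbug → pimdurbuk
  rule 4: no change — pimdurbuk
  ⇒ Vudenan pimdurbuk
Only *pemdurbug yields all of Bavik pemdorvug, Vudenan pimdurbuk.

*pemdurbug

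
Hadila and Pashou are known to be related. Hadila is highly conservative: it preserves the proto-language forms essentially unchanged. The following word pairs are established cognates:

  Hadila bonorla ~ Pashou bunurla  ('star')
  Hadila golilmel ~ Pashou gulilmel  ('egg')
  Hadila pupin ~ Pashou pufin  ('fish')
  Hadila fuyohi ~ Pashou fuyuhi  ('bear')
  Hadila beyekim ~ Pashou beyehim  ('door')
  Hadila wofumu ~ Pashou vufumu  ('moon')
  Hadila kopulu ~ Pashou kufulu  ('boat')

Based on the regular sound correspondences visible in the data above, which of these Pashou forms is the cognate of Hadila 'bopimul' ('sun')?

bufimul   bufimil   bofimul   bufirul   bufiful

bufimul

kopulu ~ kufulu — Hadila o corresponds to Pashou u after a consonant, before a labial obstruent.
pupin ~ pufin — Hadila p corresponds to Pashou f between vowels (before a front vowel).
Applying these to Hadila 'bopimul':
  bopimul → bupimul   (o→u after a consonant, before a labial obstruent)
  bupimul → bufimul   (p→f between vowels (before a front vowel))
So the Pashou cognate is 'bufimul'.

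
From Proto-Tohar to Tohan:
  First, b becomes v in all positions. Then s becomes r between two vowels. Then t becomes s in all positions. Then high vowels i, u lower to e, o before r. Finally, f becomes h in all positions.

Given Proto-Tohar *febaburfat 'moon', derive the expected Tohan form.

hevavorhas

Tohan: start from *febaburfat.
  rule 1 (unconditioned shift): febaburfat → fevavurfat
  rule 2: no change — fevavurfat
  rule 3 (unconditioned shift): fevavurfat → fevavurfas
  rule 4 (pre-rhotic lowering): fevavurfas → fevavorfas
  rule 5 (unconditioned shift): fevavorfas → hevavorhas
  ⇒ Tohan hevavorhas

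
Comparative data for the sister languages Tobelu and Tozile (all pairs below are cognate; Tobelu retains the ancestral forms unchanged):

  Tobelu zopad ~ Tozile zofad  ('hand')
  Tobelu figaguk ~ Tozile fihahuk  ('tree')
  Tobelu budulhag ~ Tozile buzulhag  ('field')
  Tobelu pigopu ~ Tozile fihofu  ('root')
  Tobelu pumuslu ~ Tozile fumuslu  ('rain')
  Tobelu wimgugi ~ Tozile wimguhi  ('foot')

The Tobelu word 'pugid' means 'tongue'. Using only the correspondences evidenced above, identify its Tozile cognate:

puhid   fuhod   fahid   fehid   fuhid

pumuslu ~ fumuslu — Tobelu p corresponds to Tozile f word-initially before a back vowel.
wimgugi ~ wimguhi — Tobelu g corresponds to Tozile h between vowels (before a front vowel).
Applying these to Tobelu 'pugid':
  pugid → fugid   (p→f word-initially before a back vowel)
  fugid → fuhid   (g→h between vowels (before a front vowel))
So the Tozile cognate is 'fuhid'.

fuhid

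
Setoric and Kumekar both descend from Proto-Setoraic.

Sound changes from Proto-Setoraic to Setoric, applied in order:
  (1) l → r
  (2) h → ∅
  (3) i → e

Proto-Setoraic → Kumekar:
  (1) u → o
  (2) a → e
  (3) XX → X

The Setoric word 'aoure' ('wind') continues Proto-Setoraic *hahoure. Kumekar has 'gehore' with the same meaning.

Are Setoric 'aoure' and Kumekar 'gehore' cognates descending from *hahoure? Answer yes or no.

Derive the expected Kumekar reflex of *hahoure:
Kumekar: *hahoure
  hahoure → hahoore   [vowel merger]
  hahoore → hehoore   [vowel merger]
  hehoore → hehore   [degemination]
  giving Kumekar hehore.
The regular Kumekar reflex would be 'hehore', but the attested form is 'gehore'. The correspondence is irregular, so they are not cognates (the Kumekar form has a different source).

no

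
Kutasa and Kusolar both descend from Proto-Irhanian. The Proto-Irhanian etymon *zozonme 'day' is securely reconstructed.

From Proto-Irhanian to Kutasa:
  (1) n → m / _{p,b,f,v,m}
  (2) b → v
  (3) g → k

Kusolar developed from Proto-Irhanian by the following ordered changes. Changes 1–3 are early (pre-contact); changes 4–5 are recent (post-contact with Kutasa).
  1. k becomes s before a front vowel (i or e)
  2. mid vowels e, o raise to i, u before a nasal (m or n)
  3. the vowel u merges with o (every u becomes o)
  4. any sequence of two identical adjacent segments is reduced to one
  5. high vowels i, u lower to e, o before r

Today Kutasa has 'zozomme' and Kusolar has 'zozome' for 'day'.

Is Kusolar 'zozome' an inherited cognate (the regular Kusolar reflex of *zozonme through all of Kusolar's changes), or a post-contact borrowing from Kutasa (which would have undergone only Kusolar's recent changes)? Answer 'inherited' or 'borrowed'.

borrowed

If inherited, *zozonme would pass through all of Kusolar's changes:
Kusolar: start from *zozonme.
  rule 1: no change — zozonme
  rule 2 (pre-nasal raising): zozonme → zozunme
  rule 3 (vowel merger): zozunme → zozonme
  rule 4: no change — zozonme
  rule 5: no change — zozonme
  ⇒ Kusolar zozonme
If borrowed from Kutasa 'zozomme' after the early changes, it would undergo only the recent ones:
  rule 4 (degemination): zozomme → zozome
  rule 5 (pre-rhotic lowering): no change (zozome)
  ⇒ as a loan: zozome
Kusolar 'zozome' matches the loan outcome 'zozome', not the inherited 'zozonme' — it skipped the early Kusolar changes, so it was borrowed from Kutasa.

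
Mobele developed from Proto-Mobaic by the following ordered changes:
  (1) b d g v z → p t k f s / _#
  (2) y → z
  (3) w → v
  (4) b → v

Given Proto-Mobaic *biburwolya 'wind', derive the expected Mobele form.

vivurvolza

Mobele: start from *biburwolya.
  rule 1: no change — biburwolya
  rule 2 (unconditioned shift): biburwolya → biburwolza
  rule 3 (unconditioned shift): biburwolza → biburvolza
  rule 4 (unconditioned shift): biburvolza → vivurvolza
  ⇒ Mobele vivurvolza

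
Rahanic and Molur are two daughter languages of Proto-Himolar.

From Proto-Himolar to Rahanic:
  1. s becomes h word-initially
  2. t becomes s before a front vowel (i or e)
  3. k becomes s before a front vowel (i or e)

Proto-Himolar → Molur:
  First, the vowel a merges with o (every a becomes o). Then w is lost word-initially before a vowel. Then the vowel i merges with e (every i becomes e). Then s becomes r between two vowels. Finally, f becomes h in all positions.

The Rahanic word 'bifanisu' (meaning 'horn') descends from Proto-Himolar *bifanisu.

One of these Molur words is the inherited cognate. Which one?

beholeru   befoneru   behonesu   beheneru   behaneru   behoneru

Molur: start from *bifanisu.
  rule 1 (vowel merger): bifanisu → bifonisu
  rule 2: no change — bifonisu
  rule 3 (vowel merger): bifonisu → befonesu
  rule 4 (rhotacism): befonesu → befoneru
  rule 5 (unconditioned shift): befoneru → behoneru
  ⇒ Molur behoneru
Only 'behoneru' matches the regular Molur development of *bifanisu.

behoneru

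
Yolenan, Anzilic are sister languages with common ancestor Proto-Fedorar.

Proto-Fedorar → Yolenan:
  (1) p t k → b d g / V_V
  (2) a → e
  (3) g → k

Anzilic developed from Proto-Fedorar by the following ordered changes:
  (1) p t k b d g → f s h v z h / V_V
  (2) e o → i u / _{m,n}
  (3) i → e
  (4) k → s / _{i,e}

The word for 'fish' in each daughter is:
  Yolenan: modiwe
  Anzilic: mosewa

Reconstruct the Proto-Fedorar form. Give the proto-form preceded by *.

Position 6: Yolenan has e, Anzilic has a. Anzilic preserves a here (none of its changes turn any other segment into a), so the proto-segment is *a.
Position 4: Yolenan has i, Anzilic has e. Yolenan preserves i here (none of its changes turn any other segment into i), so the proto-segment is *i.
Position 3: Yolenan has d, Anzilic has s. Taking the neighbouring segments as reconstructed: Yolenan d could go back to *t or *d; Anzilic s could go back to *t or *s — the one source consistent with every daughter is *t.
Continuing position by position gives *motiwa; check it forward:
Yolenan: start from *motiwa.
  rule 1 (intervocalic voicing): motiwa → modiwa
  rule 2 (vowel merger): modiwa → modiwe
  rule 3: no change — modiwe
  ⇒ Yolenan modiwe
Anzilic: start from *motiwa.
  rule 1 (intervocalic lenition): motiwa → mosiwa
  rule 2: no change — mosiwa
  rule 3 (vowel merger): mosiwa → mosewa
  rule 4: no change — mosewa
  ⇒ Anzilic mosewa
Only *motiwa yields all of Yolenan modiwe, Anzilic mosewa.

*motiwa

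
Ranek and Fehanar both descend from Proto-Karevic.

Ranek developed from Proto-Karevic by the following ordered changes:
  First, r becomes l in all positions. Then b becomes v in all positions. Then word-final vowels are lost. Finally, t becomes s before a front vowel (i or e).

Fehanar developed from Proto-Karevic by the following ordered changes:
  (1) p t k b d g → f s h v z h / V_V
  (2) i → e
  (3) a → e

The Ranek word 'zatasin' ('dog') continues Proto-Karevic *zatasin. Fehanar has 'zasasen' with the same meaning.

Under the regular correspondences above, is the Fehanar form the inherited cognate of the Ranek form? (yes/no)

no

Derive the expected Fehanar reflex of *zatasin:
Fehanar: start from *zatasin.
  rule 1 (intervocalic lenition): zatasin → zasasin
  rule 2 (vowel merger): zasasin → zasasen
  rule 3 (vowel merger): zasasen → zesesen
  ⇒ Fehanar zesesen
The regular Fehanar reflex would be 'zesesen', but the attested form is 'zasasen'. The correspondence is irregular, so they are not cognates (the Fehanar form has a different source).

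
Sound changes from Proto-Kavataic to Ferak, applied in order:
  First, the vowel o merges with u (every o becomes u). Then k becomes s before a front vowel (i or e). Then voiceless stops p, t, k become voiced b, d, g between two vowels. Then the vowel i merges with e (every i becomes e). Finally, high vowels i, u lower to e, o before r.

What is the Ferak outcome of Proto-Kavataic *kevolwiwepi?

sevulwewebe

Ferak: *kevolwiwepi > kevulwiwepi > sevulwiwepi > sevulwiwebi > sevulwewebe  (by vowel merger, palatalisation, intervocalic voicing, vowel merger)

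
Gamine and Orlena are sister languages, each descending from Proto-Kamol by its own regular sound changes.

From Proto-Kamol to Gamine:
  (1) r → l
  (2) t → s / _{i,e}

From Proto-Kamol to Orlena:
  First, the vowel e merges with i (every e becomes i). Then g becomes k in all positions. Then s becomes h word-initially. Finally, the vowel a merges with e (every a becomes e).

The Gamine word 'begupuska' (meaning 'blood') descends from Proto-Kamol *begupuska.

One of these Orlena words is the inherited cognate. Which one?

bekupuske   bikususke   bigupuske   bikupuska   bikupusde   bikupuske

Orlena: *begupuska
  begupuska → bigupuska   [vowel merger]
  bigupuska → bikupuska   [unconditioned shift]
  bikupuska (rule 3 does not apply)
  bikupuska → bikupuske   [vowel merger]
  giving Orlena bikupuske.
Among the options, 'bikupuske' alone shows every Orlena change applied in order.

bikupuske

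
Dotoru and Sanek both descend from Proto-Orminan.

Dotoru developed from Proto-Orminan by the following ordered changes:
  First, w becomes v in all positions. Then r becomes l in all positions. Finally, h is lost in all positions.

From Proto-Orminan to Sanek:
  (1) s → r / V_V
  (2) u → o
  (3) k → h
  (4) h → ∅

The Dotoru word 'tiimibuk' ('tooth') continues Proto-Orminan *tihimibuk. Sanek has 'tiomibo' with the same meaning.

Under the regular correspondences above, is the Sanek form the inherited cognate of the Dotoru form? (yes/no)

Derive the expected Sanek reflex of *tihimibuk:
Sanek: start from *tihimibuk.
  rule 1: no change — tihimibuk
  rule 2 (vowel merger): tihimibuk → tihimibok
  rule 3 (unconditioned shift): tihimibok → tihimiboh
  rule 4 (h-loss): tihimiboh → tiimibo
  ⇒ Sanek tiimibo
The regular Sanek reflex would be 'tiimibo', but the attested form is 'tiomibo'. The correspondence is irregular, so they are not cognates (the Sanek form has a different source).

no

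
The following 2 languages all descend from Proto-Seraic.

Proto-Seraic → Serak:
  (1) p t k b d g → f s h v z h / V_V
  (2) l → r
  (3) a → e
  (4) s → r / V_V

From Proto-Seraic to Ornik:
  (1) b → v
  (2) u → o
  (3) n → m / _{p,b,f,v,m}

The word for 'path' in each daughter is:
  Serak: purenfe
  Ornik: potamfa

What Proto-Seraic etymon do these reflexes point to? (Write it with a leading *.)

Position 5: Serak has n, Ornik has m. Serak preserves n here (none of its changes turn any other segment into n), so the proto-segment is *n.
Position 2: Serak has u, Ornik has o. Serak preserves u here (none of its changes turn any other segment into u), so the proto-segment is *u.
Position 4: Serak has e, Ornik has a. Ornik preserves a here (none of its changes turn any other segment into a), so the proto-segment is *a.
Verify the candidate proto-form against each daughter:
Serak: start from *putanfa.
  rule 1 (intervocalic lenition): putanfa → pusanfa
  rule 2: no change — pusanfa
  rule 3 (vowel merger): pusanfa → pusenfe
  rule 4 (rhotacism): pusenfe → purenfe
  ⇒ Serak purenfe
Ornik: *putanfa > potanfa > potamfa  (by vowel merger, nasal place assimilation)
Only *putanfa yields all of Serak purenfe, Ornik potamfa.

*putanfa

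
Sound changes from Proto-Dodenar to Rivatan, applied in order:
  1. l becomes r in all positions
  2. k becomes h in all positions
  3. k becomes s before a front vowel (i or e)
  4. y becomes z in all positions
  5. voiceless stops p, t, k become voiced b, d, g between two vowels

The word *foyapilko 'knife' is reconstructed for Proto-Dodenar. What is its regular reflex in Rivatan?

Rivatan: *foyapilko > foyapirko > foyapirho > fozapirho > fozabirho  (by unconditioned shift, unconditioned shift, unconditioned shift, intervocalic voicing)

fozabirho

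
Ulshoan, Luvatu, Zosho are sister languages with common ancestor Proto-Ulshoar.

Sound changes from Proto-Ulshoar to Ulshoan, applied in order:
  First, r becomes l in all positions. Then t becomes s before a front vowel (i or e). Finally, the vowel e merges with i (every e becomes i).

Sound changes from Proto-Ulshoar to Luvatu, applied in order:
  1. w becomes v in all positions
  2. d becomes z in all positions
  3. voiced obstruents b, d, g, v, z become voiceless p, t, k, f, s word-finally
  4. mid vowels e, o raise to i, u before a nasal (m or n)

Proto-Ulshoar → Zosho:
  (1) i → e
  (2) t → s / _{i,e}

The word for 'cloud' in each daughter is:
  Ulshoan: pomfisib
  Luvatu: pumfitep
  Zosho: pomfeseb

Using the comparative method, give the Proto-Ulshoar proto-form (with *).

*pomfiteb

Position 5: Ulshoan has i, Luvatu has i, Zosho has e. Taking the neighbouring segments as reconstructed: Ulshoan i could go back to *e or *i; Luvatu i can only go back to *i; Zosho e could go back to *e or *i — the one source consistent with every daughter is *i.
Position 2: Ulshoan has o, Luvatu has u, Zosho has o. Ulshoan preserves o here (none of its changes turn any other segment into o), so the proto-segment is *o.
Position 6: Ulshoan has s, Luvatu has t, Zosho has s. Luvatu preserves t here (none of its changes turn any other segment into t), so the proto-segment is *t.
Continuing position by position gives *pomfiteb; check it forward:
Ulshoan: *pomfiteb
  pomfiteb (rule 1 does not apply)
  pomfiteb → pomfiseb   [palatalisation]
  pomfiseb → pomfisib   [vowel merger]
  giving Ulshoan pomfisib.
Luvatu: start from *pomfiteb.
  rule 1: no change — pomfiteb
  rule 2: no change — pomfiteb
  rule 3 (final devoicing): pomfiteb → pomfitep
  rule 4 (pre-nasal raising): pomfitep → pumfitep
  ⇒ Luvatu pumfitep
Zosho: *pomfiteb
  pomfiteb → pomfeteb   [vowel merger]
  pomfeteb → pomfeseb   [palatalisation]
  giving Zosho pomfeseb.
No other proto-form is consistent with every reflex, so the reconstruction is *pomfiteb.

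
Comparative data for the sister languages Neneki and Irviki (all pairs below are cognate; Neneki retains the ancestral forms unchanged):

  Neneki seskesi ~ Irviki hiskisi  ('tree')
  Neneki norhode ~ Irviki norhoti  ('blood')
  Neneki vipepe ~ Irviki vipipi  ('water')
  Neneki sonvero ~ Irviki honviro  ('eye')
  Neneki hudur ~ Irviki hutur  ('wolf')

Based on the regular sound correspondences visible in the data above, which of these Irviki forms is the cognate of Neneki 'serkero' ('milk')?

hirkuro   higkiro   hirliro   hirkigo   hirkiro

seskesi ~ hiskisi — Neneki s corresponds to Irviki h word-initially before a front vowel.
sonvero ~ honviro — Neneki e corresponds to Irviki i after a consonant, before r.
Applying these to Neneki 'serkero':
  serkero → herkero   (s→h word-initially before a front vowel)
  herkero → hirkero   (e→i after a consonant, before r)
  hirkero → hirkiro   (e→i after a consonant, before r)
So the Irviki cognate is 'hirkiro'.

hirkiro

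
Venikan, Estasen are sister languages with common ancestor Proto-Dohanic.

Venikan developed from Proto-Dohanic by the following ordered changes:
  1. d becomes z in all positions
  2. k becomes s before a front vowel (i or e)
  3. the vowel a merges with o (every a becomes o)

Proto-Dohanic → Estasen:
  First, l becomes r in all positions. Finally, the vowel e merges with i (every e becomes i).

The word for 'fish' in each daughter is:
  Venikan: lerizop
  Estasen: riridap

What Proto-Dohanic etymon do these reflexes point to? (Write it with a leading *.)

*leridap

Position 2: Venikan has e, Estasen has i. Venikan preserves e here (none of its changes turn any other segment into e), so the proto-segment is *e.
Position 6: Venikan has o, Estasen has a. Estasen preserves a here (none of its changes turn any other segment into a), so the proto-segment is *a.
Position 5: Venikan has z, Estasen has d. Estasen preserves d here (none of its changes turn any other segment into d), so the proto-segment is *d.
Verify the candidate proto-form against each daughter:
Venikan: start from *leridap.
  rule 1 (unconditioned shift): leridap → lerizap
  rule 2: no change — lerizap
  rule 3 (vowel merger): lerizap → lerizop
  ⇒ Venikan lerizop
Estasen: start from *leridap.
  rule 1 (unconditioned shift): leridap → reridap
  rule 2 (vowel merger): reridap → riridap
  ⇒ Estasen riridap
No other proto-form is consistent with every reflex, so the reconstruction is *leridap.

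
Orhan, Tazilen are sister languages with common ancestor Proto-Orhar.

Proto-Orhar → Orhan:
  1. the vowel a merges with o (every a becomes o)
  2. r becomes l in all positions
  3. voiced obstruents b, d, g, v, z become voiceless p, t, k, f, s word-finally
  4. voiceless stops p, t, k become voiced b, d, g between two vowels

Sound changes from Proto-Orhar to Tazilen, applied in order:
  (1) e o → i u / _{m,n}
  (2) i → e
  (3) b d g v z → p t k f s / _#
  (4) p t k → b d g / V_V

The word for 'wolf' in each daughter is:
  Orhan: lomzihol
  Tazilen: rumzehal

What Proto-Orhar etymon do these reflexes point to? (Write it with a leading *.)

*romzihal

Position 7: Orhan has o, Tazilen has a. Tazilen preserves a here (none of its changes turn any other segment into a), so the proto-segment is *a.
Position 5: Orhan has i, Tazilen has e. Orhan preserves i here (none of its changes turn any other segment into i), so the proto-segment is *i.
Continuing position by position gives *romzihal; check it forward:
Orhan: *romzihal > romzihol > lomzihol  (by vowel merger, unconditioned shift)
Tazilen: *romzihal
  romzihal → rumzihal   [pre-nasal raising]
  rumzihal → rumzehal   [vowel merger]
  rumzehal (rule 3 does not apply)
  rumzehal (rule 4 does not apply)
  giving Tazilen rumzehal.
*romzihal is the unique common source.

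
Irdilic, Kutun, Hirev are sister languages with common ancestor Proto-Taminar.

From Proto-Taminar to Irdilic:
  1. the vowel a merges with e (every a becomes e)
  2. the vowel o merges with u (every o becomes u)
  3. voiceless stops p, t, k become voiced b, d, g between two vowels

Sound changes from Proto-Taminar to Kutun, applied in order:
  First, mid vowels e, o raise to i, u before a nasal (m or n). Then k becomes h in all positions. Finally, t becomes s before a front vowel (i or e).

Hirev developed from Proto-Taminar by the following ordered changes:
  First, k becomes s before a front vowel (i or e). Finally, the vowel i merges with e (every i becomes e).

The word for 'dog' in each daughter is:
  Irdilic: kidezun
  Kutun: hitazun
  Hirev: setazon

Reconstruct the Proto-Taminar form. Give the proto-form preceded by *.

Position 3: Irdilic has d, Kutun has t, Hirev has t. Kutun preserves t here (none of its changes turn any other segment into t), so the proto-segment is *t.
Position 6: Irdilic has u, Kutun has u, Hirev has o. Hirev preserves o here (none of its changes turn any other segment into o), so the proto-segment is *o.
Position 1: Irdilic has k, Kutun has h, Hirev has s. Irdilic preserves k here (none of its changes turn any other segment into k), so the proto-segment is *k.
This points to *kitazon. Verify forward in each daughter:
Irdilic: *kitazon > kitezon > kitezun > kidezun  (by vowel merger, vowel merger, intervocalic voicing)
Kutun: *kitazon
  kitazon → kitazun   [pre-nasal raising]
  kitazun → hitazun   [unconditioned shift]
  hitazun (rule 3 does not apply)
  giving Kutun hitazun.
Hirev: *kitazon
  kitazon → sitazon   [palatalisation]
  sitazon → setazon   [vowel merger]
  giving Hirev setazon.
No other proto-form is consistent with every reflex, so the reconstruction is *kitazon.

*kitazon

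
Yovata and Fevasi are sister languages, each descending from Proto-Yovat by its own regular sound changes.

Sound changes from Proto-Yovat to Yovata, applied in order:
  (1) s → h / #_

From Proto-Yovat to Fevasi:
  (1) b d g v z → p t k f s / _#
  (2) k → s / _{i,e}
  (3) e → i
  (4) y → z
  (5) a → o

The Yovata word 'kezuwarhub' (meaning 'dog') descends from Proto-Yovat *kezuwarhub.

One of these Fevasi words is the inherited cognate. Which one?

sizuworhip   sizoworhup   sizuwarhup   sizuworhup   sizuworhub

sizuworhup

Fevasi: start from *kezuwarhub.
  rule 1 (final devoicing): kezuwarhub → kezuwarhup
  rule 2 (palatalisation): kezuwarhup → sezuwarhup
  rule 3 (vowel merger): sezuwarhup → sizuwarhup
  rule 4: no change — sizuwarhup
  rule 5 (vowel merger): sizuwarhup → sizuworhup
  ⇒ Fevasi sizuworhup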